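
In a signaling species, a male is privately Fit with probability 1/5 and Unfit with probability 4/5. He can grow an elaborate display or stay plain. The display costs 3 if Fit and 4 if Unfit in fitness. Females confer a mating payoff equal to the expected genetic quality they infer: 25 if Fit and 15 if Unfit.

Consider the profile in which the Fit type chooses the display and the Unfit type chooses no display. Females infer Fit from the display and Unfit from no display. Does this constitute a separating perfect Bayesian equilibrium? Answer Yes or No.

Under these beliefs, the display earns mating payoff 25 and no display earns mating payoff 15.
Fit: the display nets 25 − 3 = 22; no display nets 15. Fit prefers the display.
Unfit: the display nets 25 − 4 = 21; no display nets 15. Unfit would deviate to the display.
Unfit has a profitable deviation, so the profile is not an equilibrium.

No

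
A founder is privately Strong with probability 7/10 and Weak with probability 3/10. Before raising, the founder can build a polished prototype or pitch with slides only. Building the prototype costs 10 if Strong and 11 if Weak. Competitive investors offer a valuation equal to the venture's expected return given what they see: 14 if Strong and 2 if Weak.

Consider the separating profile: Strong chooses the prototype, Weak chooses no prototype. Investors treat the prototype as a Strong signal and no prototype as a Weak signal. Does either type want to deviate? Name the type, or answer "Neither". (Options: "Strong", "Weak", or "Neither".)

The prototype pays 14; no prototype pays 2.
Strong: assigned the prototype, nets 14 − 10 = 4; deviating to no prototype nets 2.
Weak: assigned no prototype, nets 2; deviating to the prototype nets 14 − 11 = 3.
The Weak type gains 1 by deviating.

Weak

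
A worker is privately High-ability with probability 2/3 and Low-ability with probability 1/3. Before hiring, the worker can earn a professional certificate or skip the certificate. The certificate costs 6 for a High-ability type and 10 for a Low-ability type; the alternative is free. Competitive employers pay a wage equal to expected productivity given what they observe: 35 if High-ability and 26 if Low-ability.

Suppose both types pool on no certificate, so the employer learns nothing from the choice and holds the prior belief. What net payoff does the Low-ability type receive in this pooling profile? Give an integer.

32

Pooled wage = 2/3·35 + 1/3·26 = 32.
Low-ability pays no cost for no certificate, so net payoff = 32.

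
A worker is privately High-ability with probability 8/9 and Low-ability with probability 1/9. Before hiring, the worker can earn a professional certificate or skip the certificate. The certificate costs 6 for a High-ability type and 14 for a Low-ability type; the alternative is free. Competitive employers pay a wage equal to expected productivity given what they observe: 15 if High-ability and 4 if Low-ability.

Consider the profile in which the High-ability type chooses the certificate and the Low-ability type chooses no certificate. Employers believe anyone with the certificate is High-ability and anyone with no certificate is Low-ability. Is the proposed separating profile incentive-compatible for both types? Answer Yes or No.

Under these beliefs, the certificate earns wage 15 and no certificate earns wage 4.
High-ability: the certificate nets 15 − 6 = 9; no certificate nets 4. High-ability prefers the certificate.
Low-ability: the certificate nets 15 − 14 = 1; no certificate nets 4. Low-ability prefers no certificate.
Neither type deviates, so the separating profile is an equilibrium.

Yes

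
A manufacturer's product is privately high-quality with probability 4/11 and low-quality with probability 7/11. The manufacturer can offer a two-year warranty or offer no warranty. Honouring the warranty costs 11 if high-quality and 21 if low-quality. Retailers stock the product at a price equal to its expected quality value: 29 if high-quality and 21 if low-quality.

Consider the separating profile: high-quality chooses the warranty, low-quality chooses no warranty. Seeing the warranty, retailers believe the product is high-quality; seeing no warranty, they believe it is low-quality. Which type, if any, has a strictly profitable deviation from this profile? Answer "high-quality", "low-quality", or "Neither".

high-quality

The warranty pays 29; no warranty pays 21.
high-quality: assigned the warranty, nets 29 − 11 = 18; deviating to no warranty nets 21.
low-quality: assigned no warranty, nets 21; deviating to the warranty nets 29 − 21 = 8.
The high-quality type gains 3 by deviating.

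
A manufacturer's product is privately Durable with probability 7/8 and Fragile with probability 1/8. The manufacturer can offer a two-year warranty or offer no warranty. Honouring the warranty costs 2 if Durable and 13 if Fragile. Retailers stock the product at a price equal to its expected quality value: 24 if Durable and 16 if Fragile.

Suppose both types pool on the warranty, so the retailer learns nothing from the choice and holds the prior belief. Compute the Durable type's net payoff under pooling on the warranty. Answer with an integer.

21

Pooled price = 7/8·24 + 1/8·16 = 23.
Durable pays cost 2 for the warranty, so net payoff = 23 − 2 = 21.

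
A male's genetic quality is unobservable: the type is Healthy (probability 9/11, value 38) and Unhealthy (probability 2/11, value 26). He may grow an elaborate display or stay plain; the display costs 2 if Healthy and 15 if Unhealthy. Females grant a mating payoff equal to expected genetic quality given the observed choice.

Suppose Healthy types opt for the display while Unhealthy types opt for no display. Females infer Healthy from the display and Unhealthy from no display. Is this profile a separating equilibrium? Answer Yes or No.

Yes

Under these beliefs, the display earns mating payoff 38 and no display earns mating payoff 26.
Healthy: the display nets 38 − 2 = 36; no display nets 26. Healthy prefers the display.
Unhealthy: the display nets 38 − 15 = 23; no display nets 26. Unhealthy prefers no display.
Neither type deviates, so the separating profile is an equilibrium.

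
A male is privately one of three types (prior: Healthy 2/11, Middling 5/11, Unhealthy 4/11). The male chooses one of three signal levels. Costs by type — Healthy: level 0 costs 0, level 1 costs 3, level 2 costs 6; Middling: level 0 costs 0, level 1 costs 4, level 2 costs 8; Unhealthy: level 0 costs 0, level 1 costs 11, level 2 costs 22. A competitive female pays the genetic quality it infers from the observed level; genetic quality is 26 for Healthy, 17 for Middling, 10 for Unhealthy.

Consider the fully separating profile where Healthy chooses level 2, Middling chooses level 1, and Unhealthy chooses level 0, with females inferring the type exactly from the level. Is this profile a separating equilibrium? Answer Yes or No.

No

Separating mating payoffs: level 2 → 26, level 1 → 17, level 0 → 10.
Healthy (assigned level 2): level 0: 10 − 0 = 10; level 1: 17 − 3 = 14; level 2: 26 − 6 = 20. Healthy stays.
Middling (assigned level 1): level 0: 10 − 0 = 10; level 1: 17 − 4 = 13; level 2: 26 − 8 = 18. Middling prefers level 2.
Unhealthy (assigned level 0): level 0: 10 − 0 = 10; level 1: 17 − 11 = 6; level 2: 26 − 22 = 4. Unhealthy stays.
At least one type deviates; the separating profile fails.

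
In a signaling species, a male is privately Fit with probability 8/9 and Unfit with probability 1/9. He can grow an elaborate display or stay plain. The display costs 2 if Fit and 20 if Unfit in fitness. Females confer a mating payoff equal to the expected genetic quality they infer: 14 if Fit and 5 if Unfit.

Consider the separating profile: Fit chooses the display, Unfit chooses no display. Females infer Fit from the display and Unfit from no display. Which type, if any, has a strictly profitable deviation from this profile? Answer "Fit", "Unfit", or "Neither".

Neither

The display pays 14; no display pays 5.
Fit: assigned the display, nets 14 − 2 = 12; deviating to no display nets 5.
Unfit: assigned no display, nets 5; deviating to the display nets 14 − 20 = -6.
Both types strictly prefer their assigned action; no profitable deviation.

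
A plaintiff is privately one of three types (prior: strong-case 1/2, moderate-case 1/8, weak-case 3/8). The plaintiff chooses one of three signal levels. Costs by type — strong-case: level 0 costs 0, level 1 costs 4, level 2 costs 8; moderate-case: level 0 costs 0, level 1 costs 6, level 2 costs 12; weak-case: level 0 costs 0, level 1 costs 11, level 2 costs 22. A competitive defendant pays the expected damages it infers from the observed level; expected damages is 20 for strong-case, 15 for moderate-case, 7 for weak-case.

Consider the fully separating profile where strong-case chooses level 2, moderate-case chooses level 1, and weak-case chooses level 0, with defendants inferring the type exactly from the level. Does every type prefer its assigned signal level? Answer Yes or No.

Yes

Separating settlements: level 2 → 20, level 1 → 15, level 0 → 7.
strong-case (assigned level 2): level 0: 7 − 0 = 7; level 1: 15 − 4 = 11; level 2: 20 − 8 = 12. strong-case stays.
moderate-case (assigned level 1): level 0: 7 − 0 = 7; level 1: 15 − 6 = 9; level 2: 20 − 12 = 8. moderate-case stays.
weak-case (assigned level 0): level 0: 7 − 0 = 7; level 1: 15 − 11 = 4; level 2: 20 − 22 = -2. weak-case stays.
Every type prefers its assigned level; separation holds.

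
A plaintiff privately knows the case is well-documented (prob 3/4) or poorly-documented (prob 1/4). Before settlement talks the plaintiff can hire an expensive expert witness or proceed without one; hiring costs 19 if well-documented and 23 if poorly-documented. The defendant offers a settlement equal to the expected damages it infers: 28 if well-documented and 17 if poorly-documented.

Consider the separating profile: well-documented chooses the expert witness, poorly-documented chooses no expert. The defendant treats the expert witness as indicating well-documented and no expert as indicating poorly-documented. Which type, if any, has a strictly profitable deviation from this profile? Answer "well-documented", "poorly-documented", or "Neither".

The expert witness pays 28; no expert pays 17.
well-documented: assigned the expert witness, nets 28 − 19 = 9; deviating to no expert nets 17.
poorly-documented: assigned no expert, nets 17; deviating to the expert witness nets 28 − 23 = 5.
The well-documented type gains 8 by deviating.

well-documented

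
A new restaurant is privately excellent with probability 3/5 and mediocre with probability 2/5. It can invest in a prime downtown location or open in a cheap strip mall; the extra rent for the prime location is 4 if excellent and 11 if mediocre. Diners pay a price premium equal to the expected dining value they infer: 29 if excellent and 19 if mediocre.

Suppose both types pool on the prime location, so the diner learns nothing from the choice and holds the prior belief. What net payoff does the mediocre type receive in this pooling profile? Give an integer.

14

Pooled price premium = 3/5·29 + 2/5·19 = 25.
mediocre pays cost 11 for the prime location, so net payoff = 25 − 11 = 14.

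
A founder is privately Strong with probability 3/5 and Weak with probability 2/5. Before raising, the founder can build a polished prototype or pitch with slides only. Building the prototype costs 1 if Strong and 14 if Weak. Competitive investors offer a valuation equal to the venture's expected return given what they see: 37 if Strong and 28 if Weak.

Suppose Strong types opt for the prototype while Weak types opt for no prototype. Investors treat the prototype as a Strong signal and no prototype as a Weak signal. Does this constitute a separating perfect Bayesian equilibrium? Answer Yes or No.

Yes

Under these beliefs, the prototype earns valuation 37 and no prototype earns valuation 28.
Strong: the prototype nets 37 − 1 = 36; no prototype nets 28. Strong prefers the prototype.
Weak: the prototype nets 37 − 14 = 23; no prototype nets 28. Weak prefers no prototype.
Neither type deviates, so the separating profile is an equilibrium.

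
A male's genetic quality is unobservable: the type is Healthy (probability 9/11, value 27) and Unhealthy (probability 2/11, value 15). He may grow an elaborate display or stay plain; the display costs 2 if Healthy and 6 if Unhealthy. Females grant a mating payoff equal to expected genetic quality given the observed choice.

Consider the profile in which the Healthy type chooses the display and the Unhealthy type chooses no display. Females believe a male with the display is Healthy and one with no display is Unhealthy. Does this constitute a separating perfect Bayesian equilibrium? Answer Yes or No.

No

Under these beliefs, the display earns mating payoff 27 and no display earns mating payoff 15.
Healthy: the display nets 27 − 2 = 25; no display nets 15. Healthy prefers the display.
Unhealthy: the display nets 27 − 6 = 21; no display nets 15. Unhealthy would deviate to the display.
Unhealthy has a profitable deviation, so the profile is not an equilibrium.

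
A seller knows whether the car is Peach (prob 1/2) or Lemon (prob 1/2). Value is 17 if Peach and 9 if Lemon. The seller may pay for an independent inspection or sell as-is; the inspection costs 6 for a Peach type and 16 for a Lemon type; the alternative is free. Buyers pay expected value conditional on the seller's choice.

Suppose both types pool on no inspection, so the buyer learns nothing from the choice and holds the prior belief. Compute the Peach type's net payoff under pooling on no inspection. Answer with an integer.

Pooled price = 1/2·17 + 1/2·9 = 13.
Peach pays no cost for no inspection, so net payoff = 13.

13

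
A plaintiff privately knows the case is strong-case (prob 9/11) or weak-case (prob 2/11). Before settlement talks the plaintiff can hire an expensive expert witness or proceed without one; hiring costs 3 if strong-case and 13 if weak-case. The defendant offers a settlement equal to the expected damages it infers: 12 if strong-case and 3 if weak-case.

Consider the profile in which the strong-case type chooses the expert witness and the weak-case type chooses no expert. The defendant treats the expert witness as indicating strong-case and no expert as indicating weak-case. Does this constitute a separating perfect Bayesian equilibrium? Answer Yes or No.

Yes

Under these beliefs, the expert witness earns settlement 12 and no expert earns settlement 3.
strong-case: the expert witness nets 12 − 3 = 9; no expert nets 3. strong-case prefers the expert witness.
weak-case: the expert witness nets 12 − 13 = -1; no expert nets 3. weak-case prefers no expert.
Neither type deviates, so the separating profile is an equilibrium.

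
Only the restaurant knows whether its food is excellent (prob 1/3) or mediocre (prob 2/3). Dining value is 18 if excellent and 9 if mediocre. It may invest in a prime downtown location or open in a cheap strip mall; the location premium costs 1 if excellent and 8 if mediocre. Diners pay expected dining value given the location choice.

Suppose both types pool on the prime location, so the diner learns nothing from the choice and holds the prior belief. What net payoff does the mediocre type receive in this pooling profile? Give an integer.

Pooled price premium = 1/3·18 + 2/3·9 = 12.
mediocre pays cost 8 for the prime location, so net payoff = 12 − 8 = 4.

4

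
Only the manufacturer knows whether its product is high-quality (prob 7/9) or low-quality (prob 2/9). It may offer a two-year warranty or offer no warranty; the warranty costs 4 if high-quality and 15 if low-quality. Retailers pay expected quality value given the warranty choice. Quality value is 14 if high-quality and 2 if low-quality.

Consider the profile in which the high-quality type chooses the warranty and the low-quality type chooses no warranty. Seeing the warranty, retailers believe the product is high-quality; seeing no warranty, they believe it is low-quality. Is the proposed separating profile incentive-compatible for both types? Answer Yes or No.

Yes

Under these beliefs, the warranty earns price 14 and no warranty earns price 2.
high-quality: the warranty nets 14 − 4 = 10; no warranty nets 2. high-quality prefers the warranty.
low-quality: the warranty nets 14 − 15 = -1; no warranty nets 2. low-quality prefers no warranty.
Neither type deviates, so the separating profile is an equilibrium.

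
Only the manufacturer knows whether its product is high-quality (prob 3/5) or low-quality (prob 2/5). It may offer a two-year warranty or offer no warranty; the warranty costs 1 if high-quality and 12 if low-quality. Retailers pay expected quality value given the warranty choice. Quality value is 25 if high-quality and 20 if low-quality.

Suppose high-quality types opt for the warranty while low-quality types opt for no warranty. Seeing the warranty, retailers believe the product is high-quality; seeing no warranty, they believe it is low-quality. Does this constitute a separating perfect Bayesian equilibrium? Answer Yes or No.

Yes

Under these beliefs, the warranty earns price 25 and no warranty earns price 20.
high-quality: the warranty nets 25 − 1 = 24; no warranty nets 20. high-quality prefers the warranty.
low-quality: the warranty nets 25 − 12 = 13; no warranty nets 20. low-quality prefers no warranty.
Neither type deviates, so the separating profile is an equilibrium.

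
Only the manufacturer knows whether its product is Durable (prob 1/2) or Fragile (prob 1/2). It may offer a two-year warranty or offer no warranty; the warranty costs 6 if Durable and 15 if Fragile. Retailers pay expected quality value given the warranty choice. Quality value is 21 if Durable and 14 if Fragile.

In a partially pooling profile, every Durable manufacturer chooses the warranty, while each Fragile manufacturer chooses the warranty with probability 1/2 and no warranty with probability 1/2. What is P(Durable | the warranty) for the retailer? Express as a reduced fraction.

2/3

P(the warranty) = (1/2)·1 + (1/2)·(1/2) = 3/4.
By Bayes' rule, P(Durable | the warranty) = (1/2) / (3/4) = 2/3.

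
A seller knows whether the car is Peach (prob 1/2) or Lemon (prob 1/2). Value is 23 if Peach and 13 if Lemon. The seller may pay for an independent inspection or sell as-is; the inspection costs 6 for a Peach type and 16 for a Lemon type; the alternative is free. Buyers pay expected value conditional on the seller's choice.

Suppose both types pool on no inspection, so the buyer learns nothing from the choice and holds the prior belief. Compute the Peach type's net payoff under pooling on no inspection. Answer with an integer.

18

Pooled price = 1/2·23 + 1/2·13 = 18.
Peach pays no cost for no inspection, so net payoff = 18.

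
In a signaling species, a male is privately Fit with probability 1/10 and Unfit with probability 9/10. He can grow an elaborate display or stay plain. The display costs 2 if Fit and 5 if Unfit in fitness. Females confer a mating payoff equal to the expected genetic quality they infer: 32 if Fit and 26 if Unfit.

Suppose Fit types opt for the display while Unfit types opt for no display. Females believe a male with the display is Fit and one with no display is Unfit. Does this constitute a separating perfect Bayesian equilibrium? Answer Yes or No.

Under these beliefs, the display earns mating payoff 32 and no display earns mating payoff 26.
Fit: the display nets 32 − 2 = 30; no display nets 26. Fit prefers the display.
Unfit: the display nets 32 − 5 = 27; no display nets 26. Unfit would deviate to the display.
Unfit has a profitable deviation, so the profile is not an equilibrium.

No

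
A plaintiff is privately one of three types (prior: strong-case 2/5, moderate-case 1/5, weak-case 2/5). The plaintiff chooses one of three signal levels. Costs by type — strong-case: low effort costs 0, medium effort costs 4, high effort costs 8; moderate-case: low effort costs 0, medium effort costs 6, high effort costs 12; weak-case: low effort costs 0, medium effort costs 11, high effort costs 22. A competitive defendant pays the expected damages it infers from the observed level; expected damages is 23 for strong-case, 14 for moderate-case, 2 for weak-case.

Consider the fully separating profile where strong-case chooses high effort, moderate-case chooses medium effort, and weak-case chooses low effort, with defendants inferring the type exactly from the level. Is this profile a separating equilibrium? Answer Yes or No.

No

Separating settlements: high effort → 23, medium effort → 14, low effort → 2.
strong-case (assigned high effort): low effort: 2 − 0 = 2; medium effort: 14 − 4 = 10; high effort: 23 − 8 = 15. strong-case stays.
moderate-case (assigned medium effort): low effort: 2 − 0 = 2; medium effort: 14 − 6 = 8; high effort: 23 − 12 = 11. moderate-case prefers high effort.
weak-case (assigned low effort): low effort: 2 − 0 = 2; medium effort: 14 − 11 = 3; high effort: 23 − 22 = 1. weak-case prefers medium effort.
At least one type deviates; the separating profile fails.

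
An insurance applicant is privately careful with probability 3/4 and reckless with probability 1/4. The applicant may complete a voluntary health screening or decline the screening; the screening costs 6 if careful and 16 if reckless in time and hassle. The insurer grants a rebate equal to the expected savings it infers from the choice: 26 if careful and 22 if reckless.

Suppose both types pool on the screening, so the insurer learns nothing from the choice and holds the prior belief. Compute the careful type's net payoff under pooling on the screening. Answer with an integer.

Pooled rebate = 3/4·26 + 1/4·22 = 25.
careful pays cost 6 for the screening, so net payoff = 25 − 6 = 19.

19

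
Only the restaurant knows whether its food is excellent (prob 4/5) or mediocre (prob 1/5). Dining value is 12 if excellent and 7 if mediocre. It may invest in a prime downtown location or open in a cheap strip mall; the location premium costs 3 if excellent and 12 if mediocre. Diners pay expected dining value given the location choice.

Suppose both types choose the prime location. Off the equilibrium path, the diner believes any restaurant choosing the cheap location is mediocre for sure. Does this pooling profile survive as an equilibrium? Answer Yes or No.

No

On path, the diner holds the prior and pays 4/5·12 + 1/5·7 = 11. Off path (the cheap location), believing mediocre, it pays 7.
excellent: the prime location nets 11 − 3 = 8; the cheap location nets 7. excellent stays.
mediocre: the prime location nets 11 − 12 = -1; the cheap location nets 7. mediocre would deviate.
A type deviates, so pooling fails.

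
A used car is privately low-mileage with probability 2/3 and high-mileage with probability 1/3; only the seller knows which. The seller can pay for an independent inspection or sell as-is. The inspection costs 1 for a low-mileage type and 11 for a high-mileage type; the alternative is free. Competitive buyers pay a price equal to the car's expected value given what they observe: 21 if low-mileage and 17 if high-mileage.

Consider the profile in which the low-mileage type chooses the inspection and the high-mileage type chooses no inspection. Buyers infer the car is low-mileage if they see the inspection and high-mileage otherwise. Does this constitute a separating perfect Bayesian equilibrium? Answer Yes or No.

Yes

Under these beliefs, the inspection earns price 21 and no inspection earns price 17.
low-mileage: the inspection nets 21 − 1 = 20; no inspection nets 17. low-mileage prefers the inspection.
high-mileage: the inspection nets 21 − 11 = 10; no inspection nets 17. high-mileage prefers no inspection.
Neither type deviates, so the separating profile is an equilibrium.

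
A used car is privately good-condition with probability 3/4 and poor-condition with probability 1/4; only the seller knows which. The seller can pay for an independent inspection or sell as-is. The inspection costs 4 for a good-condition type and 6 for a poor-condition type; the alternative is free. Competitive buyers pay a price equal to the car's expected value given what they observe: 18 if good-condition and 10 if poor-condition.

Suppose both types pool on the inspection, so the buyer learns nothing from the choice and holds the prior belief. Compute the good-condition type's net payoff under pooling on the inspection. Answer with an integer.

12

Pooled price = 3/4·18 + 1/4·10 = 16.
good-condition pays cost 4 for the inspection, so net payoff = 16 − 4 = 12.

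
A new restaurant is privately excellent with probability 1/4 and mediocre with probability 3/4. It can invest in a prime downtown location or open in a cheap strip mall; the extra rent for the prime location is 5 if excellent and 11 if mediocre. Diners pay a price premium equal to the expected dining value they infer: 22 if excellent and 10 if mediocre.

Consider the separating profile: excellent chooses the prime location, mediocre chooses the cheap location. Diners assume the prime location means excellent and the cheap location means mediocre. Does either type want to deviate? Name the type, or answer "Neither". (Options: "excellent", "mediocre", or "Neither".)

mediocre

The prime location pays 22; the cheap location pays 10.
excellent: assigned the prime location, nets 22 − 5 = 17; deviating to the cheap location nets 10.
mediocre: assigned the cheap location, nets 10; deviating to the prime location nets 22 − 11 = 11.
The mediocre type gains 1 by deviating.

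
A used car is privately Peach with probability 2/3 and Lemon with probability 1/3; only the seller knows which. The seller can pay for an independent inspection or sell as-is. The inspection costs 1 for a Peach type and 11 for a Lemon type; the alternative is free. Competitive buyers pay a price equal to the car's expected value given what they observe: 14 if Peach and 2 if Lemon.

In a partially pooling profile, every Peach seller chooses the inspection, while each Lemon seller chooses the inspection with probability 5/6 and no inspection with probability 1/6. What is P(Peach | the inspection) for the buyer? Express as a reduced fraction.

12/17

P(the inspection) = (2/3)·1 + (1/3)·(5/6) = 17/18.
By Bayes' rule, P(Peach | the inspection) = (2/3) / (17/18) = 12/17.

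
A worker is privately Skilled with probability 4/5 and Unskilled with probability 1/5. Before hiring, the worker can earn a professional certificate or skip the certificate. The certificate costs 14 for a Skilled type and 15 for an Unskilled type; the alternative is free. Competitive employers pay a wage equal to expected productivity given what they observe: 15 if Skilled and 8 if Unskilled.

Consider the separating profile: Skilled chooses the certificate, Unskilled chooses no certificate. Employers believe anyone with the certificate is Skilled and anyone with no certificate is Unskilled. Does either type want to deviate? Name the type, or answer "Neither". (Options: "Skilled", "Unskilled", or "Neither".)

The certificate pays 15; no certificate pays 8.
Skilled: assigned the certificate, nets 15 − 14 = 1; deviating to no certificate nets 8.
Unskilled: assigned no certificate, nets 8; deviating to the certificate nets 15 − 15 = 0.
The Skilled type gains 7 by deviating.

Skilled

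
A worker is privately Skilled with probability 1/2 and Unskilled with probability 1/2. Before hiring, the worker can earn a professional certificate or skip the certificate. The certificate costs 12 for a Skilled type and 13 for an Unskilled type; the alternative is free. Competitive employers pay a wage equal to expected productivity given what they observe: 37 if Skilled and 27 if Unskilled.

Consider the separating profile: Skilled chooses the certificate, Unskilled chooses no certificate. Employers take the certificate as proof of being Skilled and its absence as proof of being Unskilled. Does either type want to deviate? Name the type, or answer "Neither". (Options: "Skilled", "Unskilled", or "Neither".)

Skilled

The certificate pays 37; no certificate pays 27.
Skilled: assigned the certificate, nets 37 − 12 = 25; deviating to no certificate nets 27.
Unskilled: assigned no certificate, nets 27; deviating to the certificate nets 37 − 13 = 24.
The Skilled type gains 2 by deviating.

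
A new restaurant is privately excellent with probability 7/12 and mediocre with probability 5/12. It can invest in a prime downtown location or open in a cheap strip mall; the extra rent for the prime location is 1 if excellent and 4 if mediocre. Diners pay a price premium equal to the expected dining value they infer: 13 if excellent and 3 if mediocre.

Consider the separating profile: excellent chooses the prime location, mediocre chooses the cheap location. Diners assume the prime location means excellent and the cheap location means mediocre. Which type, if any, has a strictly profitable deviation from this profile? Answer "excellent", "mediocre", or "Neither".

mediocre

The prime location pays 13; the cheap location pays 3.
excellent: assigned the prime location, nets 13 − 1 = 12; deviating to the cheap location nets 3.
mediocre: assigned the cheap location, nets 3; deviating to the prime location nets 13 − 4 = 9.
The mediocre type gains 6 by deviating.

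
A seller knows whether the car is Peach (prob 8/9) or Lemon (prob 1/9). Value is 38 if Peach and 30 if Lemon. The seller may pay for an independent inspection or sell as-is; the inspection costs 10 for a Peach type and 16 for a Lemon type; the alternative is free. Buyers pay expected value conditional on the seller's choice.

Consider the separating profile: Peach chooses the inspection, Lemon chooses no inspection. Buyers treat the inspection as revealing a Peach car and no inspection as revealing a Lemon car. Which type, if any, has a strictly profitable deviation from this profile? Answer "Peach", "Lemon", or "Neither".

Peach

The inspection pays 38; no inspection pays 30.
Peach: assigned the inspection, nets 38 − 10 = 28; deviating to no inspection nets 30.
Lemon: assigned no inspection, nets 30; deviating to the inspection nets 38 − 16 = 22.
The Peach type gains 2 by deviating.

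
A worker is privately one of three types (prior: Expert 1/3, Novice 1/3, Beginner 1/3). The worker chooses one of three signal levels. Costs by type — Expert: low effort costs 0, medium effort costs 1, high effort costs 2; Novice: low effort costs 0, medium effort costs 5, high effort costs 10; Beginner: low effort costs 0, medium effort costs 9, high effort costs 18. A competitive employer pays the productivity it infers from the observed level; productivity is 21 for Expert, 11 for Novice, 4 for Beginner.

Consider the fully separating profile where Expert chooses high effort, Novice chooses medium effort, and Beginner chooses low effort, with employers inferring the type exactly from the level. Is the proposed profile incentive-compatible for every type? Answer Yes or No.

No

Separating wages: high effort → 21, medium effort → 11, low effort → 4.
Expert (assigned high effort): low effort: 4 − 0 = 4; medium effort: 11 − 1 = 10; high effort: 21 − 2 = 19. Expert stays.
Novice (assigned medium effort): low effort: 4 − 0 = 4; medium effort: 11 − 5 = 6; high effort: 21 − 10 = 11. Novice prefers high effort.
Beginner (assigned low effort): low effort: 4 − 0 = 4; medium effort: 11 − 9 = 2; high effort: 21 − 18 = 3. Beginner stays.
At least one type deviates; the separating profile fails.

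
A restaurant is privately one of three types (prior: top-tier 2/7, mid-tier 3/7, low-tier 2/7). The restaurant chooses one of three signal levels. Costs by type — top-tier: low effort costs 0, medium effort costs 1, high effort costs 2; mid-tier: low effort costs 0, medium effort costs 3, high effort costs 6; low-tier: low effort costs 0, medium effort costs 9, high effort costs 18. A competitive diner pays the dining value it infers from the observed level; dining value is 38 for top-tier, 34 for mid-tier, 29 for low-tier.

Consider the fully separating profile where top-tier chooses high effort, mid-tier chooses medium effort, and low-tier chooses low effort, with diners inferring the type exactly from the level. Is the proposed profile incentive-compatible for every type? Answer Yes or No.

Separating price premiums: high effort → 38, medium effort → 34, low effort → 29.
top-tier (assigned high effort): low effort: 29 − 0 = 29; medium effort: 34 − 1 = 33; high effort: 38 − 2 = 36. top-tier stays.
mid-tier (assigned medium effort): low effort: 29 − 0 = 29; medium effort: 34 − 3 = 31; high effort: 38 − 6 = 32. mid-tier prefers high effort.
low-tier (assigned low effort): low effort: 29 − 0 = 29; medium effort: 34 − 9 = 25; high effort: 38 − 18 = 20. low-tier stays.
At least one type deviates; the separating profile fails.

No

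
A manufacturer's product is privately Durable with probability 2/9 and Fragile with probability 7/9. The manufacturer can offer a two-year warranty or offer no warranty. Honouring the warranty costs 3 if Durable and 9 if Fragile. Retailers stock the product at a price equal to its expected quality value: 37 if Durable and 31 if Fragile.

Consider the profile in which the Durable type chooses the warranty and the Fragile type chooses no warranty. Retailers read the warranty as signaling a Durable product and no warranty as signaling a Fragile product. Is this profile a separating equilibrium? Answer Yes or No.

Under these beliefs, the warranty earns price 37 and no warranty earns price 31.
Durable: the warranty nets 37 − 3 = 34; no warranty nets 31. Durable prefers the warranty.
Fragile: the warranty nets 37 − 9 = 28; no warranty nets 31. Fragile prefers no warranty.
Neither type deviates, so the separating profile is an equilibrium.

Yes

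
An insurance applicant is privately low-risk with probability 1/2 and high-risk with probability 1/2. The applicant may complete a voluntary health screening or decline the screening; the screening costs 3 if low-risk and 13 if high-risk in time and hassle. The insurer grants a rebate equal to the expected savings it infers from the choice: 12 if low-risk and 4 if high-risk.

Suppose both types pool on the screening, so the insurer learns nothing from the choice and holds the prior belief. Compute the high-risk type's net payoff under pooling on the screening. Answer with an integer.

Pooled rebate = 1/2·12 + 1/2·4 = 8.
high-risk pays cost 13 for the screening, so net payoff = 8 − 13 = -5.

-5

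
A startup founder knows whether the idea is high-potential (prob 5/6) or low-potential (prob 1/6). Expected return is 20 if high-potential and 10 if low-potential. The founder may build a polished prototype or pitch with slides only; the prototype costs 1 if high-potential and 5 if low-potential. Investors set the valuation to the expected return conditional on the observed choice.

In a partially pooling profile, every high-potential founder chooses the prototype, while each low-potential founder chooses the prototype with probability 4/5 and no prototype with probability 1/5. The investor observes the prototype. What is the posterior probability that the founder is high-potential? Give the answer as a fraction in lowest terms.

25/29

P(the prototype) = (5/6)·1 + (1/6)·(4/5) = 29/30.
By Bayes' rule, P(high-potential | the prototype) = (5/6) / (29/30) = 25/29.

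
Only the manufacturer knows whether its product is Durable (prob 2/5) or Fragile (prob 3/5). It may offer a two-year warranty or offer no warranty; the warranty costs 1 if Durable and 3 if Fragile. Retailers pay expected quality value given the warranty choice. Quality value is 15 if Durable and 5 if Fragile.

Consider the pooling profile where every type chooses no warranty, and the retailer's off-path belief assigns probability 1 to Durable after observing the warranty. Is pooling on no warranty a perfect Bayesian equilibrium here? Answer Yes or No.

On path, the retailer holds the prior and pays 2/5·15 + 3/5·5 = 9. Off path (the warranty), believing Durable, it pays 15.
Durable: no warranty nets 9; the warranty nets 15 − 1 = 14. Durable would deviate.
Fragile: no warranty nets 9; the warranty nets 15 − 3 = 12. Fragile would deviate.
A type deviates, so pooling fails.

No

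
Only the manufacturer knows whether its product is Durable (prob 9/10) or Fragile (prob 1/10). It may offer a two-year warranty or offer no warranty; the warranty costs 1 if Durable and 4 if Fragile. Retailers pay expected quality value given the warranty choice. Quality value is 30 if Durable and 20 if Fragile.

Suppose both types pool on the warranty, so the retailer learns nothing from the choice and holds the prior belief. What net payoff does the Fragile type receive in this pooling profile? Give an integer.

Pooled price = 9/10·30 + 1/10·20 = 29.
Fragile pays cost 4 for the warranty, so net payoff = 29 − 4 = 25.

25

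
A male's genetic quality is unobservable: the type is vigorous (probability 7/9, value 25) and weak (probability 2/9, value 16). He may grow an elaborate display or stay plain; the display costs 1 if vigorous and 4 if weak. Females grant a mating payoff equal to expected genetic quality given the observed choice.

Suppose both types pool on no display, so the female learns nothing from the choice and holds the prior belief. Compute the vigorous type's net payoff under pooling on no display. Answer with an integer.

Pooled mating payoff = 7/9·25 + 2/9·16 = 23.
vigorous pays no cost for no display, so net payoff = 23.

23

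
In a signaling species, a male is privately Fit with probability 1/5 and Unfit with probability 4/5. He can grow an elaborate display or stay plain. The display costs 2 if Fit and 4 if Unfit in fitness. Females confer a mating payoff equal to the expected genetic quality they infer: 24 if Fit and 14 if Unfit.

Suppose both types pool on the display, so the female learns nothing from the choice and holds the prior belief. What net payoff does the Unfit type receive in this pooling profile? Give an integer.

12

Pooled mating payoff = 1/5·24 + 4/5·14 = 16.
Unfit pays cost 4 for the display, so net payoff = 16 − 4 = 12.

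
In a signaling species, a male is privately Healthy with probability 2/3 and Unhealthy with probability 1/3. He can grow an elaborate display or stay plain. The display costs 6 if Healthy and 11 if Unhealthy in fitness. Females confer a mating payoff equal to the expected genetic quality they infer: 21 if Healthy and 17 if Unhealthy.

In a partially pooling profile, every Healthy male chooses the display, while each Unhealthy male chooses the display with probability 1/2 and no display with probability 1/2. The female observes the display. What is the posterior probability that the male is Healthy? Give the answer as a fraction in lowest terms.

4/5

P(the display) = (2/3)·1 + (1/3)·(1/2) = 5/6.
By Bayes' rule, P(Healthy | the display) = (2/3) / (5/6) = 4/5.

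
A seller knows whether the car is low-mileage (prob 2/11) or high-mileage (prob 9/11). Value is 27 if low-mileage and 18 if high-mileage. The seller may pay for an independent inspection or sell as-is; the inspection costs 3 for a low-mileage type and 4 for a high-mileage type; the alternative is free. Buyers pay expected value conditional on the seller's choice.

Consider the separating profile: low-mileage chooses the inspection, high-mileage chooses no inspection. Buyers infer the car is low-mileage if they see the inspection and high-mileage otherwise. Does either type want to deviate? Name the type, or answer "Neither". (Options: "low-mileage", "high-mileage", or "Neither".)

high-mileage

The inspection pays 27; no inspection pays 18.
low-mileage: assigned the inspection, nets 27 − 3 = 24; deviating to no inspection nets 18.
high-mileage: assigned no inspection, nets 18; deviating to the inspection nets 27 − 4 = 23.
The high-mileage type gains 5 by deviating.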